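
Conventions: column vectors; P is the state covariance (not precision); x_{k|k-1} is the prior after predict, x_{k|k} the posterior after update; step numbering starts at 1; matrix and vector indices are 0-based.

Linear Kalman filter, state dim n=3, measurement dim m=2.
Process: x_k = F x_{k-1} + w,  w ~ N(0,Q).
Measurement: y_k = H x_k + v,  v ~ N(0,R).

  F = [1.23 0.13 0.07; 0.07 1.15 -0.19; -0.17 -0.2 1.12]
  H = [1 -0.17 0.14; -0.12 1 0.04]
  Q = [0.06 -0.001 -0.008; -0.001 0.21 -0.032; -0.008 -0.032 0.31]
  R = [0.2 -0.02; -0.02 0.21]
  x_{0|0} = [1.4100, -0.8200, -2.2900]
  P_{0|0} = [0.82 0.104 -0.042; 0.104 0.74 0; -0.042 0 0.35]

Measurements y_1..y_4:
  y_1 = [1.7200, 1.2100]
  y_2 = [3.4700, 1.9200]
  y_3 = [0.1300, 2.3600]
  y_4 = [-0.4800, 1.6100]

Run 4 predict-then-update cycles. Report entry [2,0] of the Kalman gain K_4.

step 1: x^-=[1.4674, -0.4092, -2.6405]  P^-=[1.3408 0.3332 -0.2565; 0.3332 1.2232 -0.3129; -0.2565 -0.3129 0.8254]  S=[1.4221 -0.0918; -0.0918 1.3512]  K=[0.8894 0.1804; 0.1137 0.8741; -0.0739 -0.1894]  nu=[0.5527, 1.9009]  x^+=[2.3018, 1.3152, -3.0413]  P^+=[0.2014 0.0496 -0.1335; 0.0496 0.1906 -0.0852; -0.1335 -0.0852 0.7718]
step 2: x^-=[2.7894, 2.2515, -4.0606]  P^-=[0.3630 0.1310 -0.2014; 0.1310 0.5397 -0.3806; -0.2014 -0.3806 1.3839]  S=[0.5229 -0.0693; -0.0693 0.6972]  K=[0.6210 0.1755; 0.0707 0.7368; 0.0525 -0.4266]  nu=[1.6319, 0.1657]  x^+=[3.8318, 2.4890, -4.0456]  P^+=[0.1550 0.0504 -0.1840; 0.0504 0.1659 -0.1628; -0.1840 -0.1628 1.2525]
step 3: x^-=[4.7534, 3.8992, -5.6802]  P^-=[0.2849 0.1252 -0.2327; 0.1252 0.5595 -0.5853; -0.2327 -0.5853 2.0387]  S=[0.4612 -0.0934; -0.0934 0.7022]  K=[0.5391 0.1882; 0.0391 0.7472; 0.1980 -0.6513]  nu=[-3.1653, -0.7416]  x^+=[2.9073, 3.2214, -5.8240]  P^+=[0.1450 0.0551 -0.2252; 0.0551 0.1722 -0.2357; -0.2252 -0.2357 1.6986]
step 4: x^-=[3.5871, 5.0147, -7.6614]  P^-=[0.2651 0.1315 -0.2630; 0.1315 0.6176 -0.7838; -0.2630 -0.7838 2.6469]  S=[0.4538 -0.1183; -0.1183 0.7439]  K=[0.5060 0.2003; 0.0172 0.7696; 0.3172 -0.8184]  nu=[-2.1420, -2.6678]  x^+=[1.9687, 2.9247, -6.1575]  P^+=[0.1430 0.0593 -0.2554; 0.0593 0.1800 -0.2905; -0.2554 -0.2905 2.0415]

K[2,0] = 0.3172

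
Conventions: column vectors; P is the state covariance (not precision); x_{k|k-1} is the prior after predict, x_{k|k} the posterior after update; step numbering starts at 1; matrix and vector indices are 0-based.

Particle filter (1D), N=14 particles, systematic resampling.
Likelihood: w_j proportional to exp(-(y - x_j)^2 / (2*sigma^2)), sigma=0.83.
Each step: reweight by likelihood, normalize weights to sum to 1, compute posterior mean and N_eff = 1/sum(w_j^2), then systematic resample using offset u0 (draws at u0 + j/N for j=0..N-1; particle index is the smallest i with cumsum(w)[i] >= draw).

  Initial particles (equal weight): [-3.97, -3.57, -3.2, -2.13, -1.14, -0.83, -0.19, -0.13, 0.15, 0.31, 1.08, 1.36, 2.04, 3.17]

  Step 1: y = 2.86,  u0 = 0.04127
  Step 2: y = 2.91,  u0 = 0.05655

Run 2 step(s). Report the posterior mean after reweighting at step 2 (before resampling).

step 1: w=[0.0000, 0.0000, 0.0000, 0.0000, 0.0000, 0.0000, 0.0006, 0.0008, 0.0026, 0.0048, 0.0540, 0.1051, 0.3303, 0.5018]  mean=2.4672  Neff=2.6677  idx=[10, 11, 12, 12, 12, 12, 12, 13, 13, 13, 13, 13, 13, 13]
step 2: w=[0.0090, 0.0178, 0.0588, 0.0588, 0.0588, 0.0588, 0.0588, 0.0970, 0.0970, 0.0970, 0.0970, 0.0970, 0.0970, 0.0970]  mean=2.7867  Neff=11.9645  idx=[2, 3, 4, 6, 7, 7, 8, 9, 10, 10, 11, 12, 13, 13]

post_mean = 2.7867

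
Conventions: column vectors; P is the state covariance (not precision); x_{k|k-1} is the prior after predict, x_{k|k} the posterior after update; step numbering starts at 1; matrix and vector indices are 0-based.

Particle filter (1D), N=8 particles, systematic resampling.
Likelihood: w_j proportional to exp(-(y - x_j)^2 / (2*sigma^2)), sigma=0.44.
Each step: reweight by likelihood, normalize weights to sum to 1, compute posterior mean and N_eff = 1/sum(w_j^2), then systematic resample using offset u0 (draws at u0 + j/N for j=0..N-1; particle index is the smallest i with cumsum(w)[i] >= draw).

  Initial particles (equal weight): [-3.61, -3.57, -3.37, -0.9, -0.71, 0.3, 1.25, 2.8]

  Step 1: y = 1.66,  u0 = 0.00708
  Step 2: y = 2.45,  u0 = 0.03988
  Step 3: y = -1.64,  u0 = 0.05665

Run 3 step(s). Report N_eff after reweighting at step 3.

N_eff = 8.0000

step 1: w=[0.0000, 0.0000, 0.0000, 0.0000, 0.0000, 0.0122, 0.9374, 0.0504]  mean=1.3166  Neff=1.1346  idx=[5, 6, 6, 6, 6, 6, 6, 6]
step 2: w=[0.0000, 0.1429, 0.1429, 0.1429, 0.1429, 0.1429, 0.1429, 0.1429]  mean=1.2500  Neff=7.0005  idx=[1, 2, 3, 3, 4, 5, 6, 7]
step 3: w=[0.1250, 0.1250, 0.1250, 0.1250, 0.1250, 0.1250, 0.1250, 0.1250]  mean=1.2500  Neff=8.0000  idx=[0, 1, 2, 3, 4, 5, 6, 7]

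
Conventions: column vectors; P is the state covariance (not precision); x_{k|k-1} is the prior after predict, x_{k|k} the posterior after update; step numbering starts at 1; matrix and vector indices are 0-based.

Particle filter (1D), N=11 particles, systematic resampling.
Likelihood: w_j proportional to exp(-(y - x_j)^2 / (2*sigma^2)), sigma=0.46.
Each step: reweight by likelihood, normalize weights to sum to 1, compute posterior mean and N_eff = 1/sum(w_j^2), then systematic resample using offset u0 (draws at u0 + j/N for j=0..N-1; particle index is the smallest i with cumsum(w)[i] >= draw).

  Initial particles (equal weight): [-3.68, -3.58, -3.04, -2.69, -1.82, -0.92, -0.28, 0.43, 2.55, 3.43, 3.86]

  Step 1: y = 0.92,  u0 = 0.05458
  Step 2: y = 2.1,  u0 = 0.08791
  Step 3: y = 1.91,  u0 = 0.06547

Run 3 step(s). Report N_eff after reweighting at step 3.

N_eff = 11.0000

step 1: w=[0.0000, 0.0000, 0.0000, 0.0000, 0.0000, 0.0006, 0.0552, 0.9411, 0.0031, 0.0000, 0.0000]  mean=0.3966  Neff=1.1252  idx=[6, 7, 7, 7, 7, 7, 7, 7, 7, 7, 7]
step 2: w=[0.0001, 0.1000, 0.1000, 0.1000, 0.1000, 0.1000, 0.1000, 0.1000, 0.1000, 0.1000, 0.1000]  mean=0.4299  Neff=10.0022  idx=[1, 2, 3, 4, 5, 6, 7, 8, 9, 10, 10]
step 3: w=[0.0909, 0.0909, 0.0909, 0.0909, 0.0909, 0.0909, 0.0909, 0.0909, 0.0909, 0.0909, 0.0909]  mean=0.4300  Neff=11.0000  idx=[0, 1, 2, 3, 4, 5, 6, 7, 8, 9, 10]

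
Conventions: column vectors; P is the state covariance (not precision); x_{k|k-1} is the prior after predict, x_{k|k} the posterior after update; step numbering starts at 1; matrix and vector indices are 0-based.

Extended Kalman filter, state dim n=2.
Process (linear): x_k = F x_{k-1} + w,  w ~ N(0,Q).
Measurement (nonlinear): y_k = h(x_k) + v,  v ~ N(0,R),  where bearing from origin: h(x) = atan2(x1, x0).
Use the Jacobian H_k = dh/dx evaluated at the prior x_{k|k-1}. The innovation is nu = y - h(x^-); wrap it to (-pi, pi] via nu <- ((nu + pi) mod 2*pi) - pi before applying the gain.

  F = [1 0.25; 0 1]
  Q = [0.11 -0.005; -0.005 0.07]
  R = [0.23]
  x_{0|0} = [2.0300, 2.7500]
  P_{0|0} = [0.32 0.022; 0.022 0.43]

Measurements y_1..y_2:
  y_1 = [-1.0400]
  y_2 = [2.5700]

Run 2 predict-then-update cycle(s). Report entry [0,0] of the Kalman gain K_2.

K[0,0] = -0.1132

step 1: x^-=[2.7175, 2.7500]  P^-=[0.4679 0.1245; 0.1245 0.5000]  H_jac=[-0.1840 0.1818]  S=[0.2540]  K=[-0.2497; 0.2677]  nu=[-1.8313]  x^+=[3.1749, 2.2598]  P^+=[0.4520 0.1415; 0.1415 0.4818]
step 2: x^-=[3.7398, 2.2598]  P^-=[0.6629 0.2569; 0.2569 0.5518]  H_jac=[-0.1184 0.1959]  S=[0.2485]  K=[-0.1132; 0.3125]  nu=[2.0265]  x^+=[3.5105, 2.8931]  P^+=[0.6597 0.2657; 0.2657 0.5275]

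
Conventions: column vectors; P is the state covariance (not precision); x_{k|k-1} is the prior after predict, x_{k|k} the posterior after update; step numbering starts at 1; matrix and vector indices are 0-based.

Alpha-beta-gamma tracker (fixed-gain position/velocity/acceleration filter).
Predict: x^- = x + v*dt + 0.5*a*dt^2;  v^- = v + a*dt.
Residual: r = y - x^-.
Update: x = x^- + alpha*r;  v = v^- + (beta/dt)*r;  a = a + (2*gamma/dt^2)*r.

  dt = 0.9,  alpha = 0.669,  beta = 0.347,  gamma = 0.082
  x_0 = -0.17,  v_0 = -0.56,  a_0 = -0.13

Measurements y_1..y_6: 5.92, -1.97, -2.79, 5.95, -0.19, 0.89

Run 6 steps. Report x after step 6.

step 1: x_pred=-0.7267  r=6.6467  x^+=3.7200  v^+=1.8857  a^+=1.2157
step 2: x_pred=5.9094  r=-7.8794  x^+=0.6381  v^+=-0.0581  a^+=-0.3796
step 3: x_pred=0.4320  r=-3.2220  x^+=-1.7235  v^+=-1.6420  a^+=-1.0320
step 4: x_pred=-3.6193  r=9.5693  x^+=2.7826  v^+=1.1187  a^+=0.9055
step 5: x_pred=4.1561  r=-4.3461  x^+=1.2486  v^+=0.2580  a^+=0.0256
step 6: x_pred=1.4911  r=-0.6011  x^+=1.0890  v^+=0.0492  a^+=-0.0961

x_post = 1.0890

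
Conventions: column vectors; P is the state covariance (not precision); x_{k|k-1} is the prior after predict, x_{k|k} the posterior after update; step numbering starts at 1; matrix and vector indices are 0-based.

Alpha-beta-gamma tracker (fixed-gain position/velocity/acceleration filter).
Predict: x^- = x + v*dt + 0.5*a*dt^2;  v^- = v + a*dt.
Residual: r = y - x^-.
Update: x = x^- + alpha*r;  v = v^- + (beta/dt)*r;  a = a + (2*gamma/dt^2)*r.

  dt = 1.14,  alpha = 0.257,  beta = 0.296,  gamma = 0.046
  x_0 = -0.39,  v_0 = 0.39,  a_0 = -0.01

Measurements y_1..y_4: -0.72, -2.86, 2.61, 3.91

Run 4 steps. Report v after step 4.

step 1: x_pred=0.0481  r=-0.7681  x^+=-0.1493  v^+=0.1792  a^+=-0.0644
step 2: x_pred=0.0131  r=-2.8731  x^+=-0.7253  v^+=-0.6402  a^+=-0.2678
step 3: x_pred=-1.6291  r=4.2391  x^+=-0.5397  v^+=0.1552  a^+=0.0323
step 4: x_pred=-0.3417  r=4.2517  x^+=0.7510  v^+=1.2960  a^+=0.3333

v_post = 1.2960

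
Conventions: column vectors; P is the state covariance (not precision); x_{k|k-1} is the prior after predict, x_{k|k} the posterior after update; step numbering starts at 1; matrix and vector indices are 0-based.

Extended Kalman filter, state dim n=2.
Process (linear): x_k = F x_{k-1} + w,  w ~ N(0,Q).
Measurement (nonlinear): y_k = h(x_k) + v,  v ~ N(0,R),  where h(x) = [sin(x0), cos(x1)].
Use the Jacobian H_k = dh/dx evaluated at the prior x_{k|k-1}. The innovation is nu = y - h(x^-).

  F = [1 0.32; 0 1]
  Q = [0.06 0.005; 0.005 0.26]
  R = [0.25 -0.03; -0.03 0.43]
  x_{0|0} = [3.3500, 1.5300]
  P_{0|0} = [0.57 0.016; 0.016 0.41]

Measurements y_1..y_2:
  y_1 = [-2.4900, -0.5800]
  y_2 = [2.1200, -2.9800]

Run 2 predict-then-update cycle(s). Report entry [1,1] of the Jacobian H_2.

step 1: x^-=[3.8396, 1.5300]  P^-=[0.6822 0.1522; 0.1522 0.6700]  H_jac=[-0.7661 0.0000; 0.0000 -0.9992]  S=[0.6504 0.0865; 0.0865 1.0989]  K=[-0.7935 -0.0759; -0.0993 -0.6014]  nu=[-1.8473, -0.6208]  x^+=[5.3525, 2.0867]  P^+=[0.2560 0.0089; 0.0089 0.2558]
step 2: x^-=[6.0203, 2.0867]  P^-=[0.3478 0.0957; 0.0957 0.5158]  H_jac=[0.9656 0.0000; 0.0000 -0.8698]  S=[0.5743 -0.1104; -0.1104 0.8203]  K=[0.5803 -0.0234; 0.0573 -0.5393]  nu=[2.3799, -2.4866]  x^+=[7.4595, 3.5640]  P^+=[0.1510 0.0316; 0.0316 0.2686]

H_jac[1,1] = -0.8698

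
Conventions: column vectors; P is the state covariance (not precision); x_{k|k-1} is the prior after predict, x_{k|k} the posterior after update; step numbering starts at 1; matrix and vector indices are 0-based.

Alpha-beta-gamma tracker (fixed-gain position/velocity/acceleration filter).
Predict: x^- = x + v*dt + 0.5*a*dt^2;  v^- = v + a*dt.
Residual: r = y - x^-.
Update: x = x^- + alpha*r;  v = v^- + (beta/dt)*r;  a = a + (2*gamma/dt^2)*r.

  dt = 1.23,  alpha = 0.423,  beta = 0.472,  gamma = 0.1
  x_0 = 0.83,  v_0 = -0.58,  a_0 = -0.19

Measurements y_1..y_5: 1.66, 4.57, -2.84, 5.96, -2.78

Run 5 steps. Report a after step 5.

step 1: x_pred=-0.0271  r=1.6871  x^+=0.6865  v^+=-0.1663  a^+=0.0330
step 2: x_pred=0.5070  r=4.0630  x^+=2.2256  v^+=1.4335  a^+=0.5701
step 3: x_pred=4.4201  r=-7.2601  x^+=1.3491  v^+=-0.6512  a^+=-0.3896
step 4: x_pred=0.2534  r=5.7066  x^+=2.6673  v^+=1.0594  a^+=0.3648
step 5: x_pred=4.2463  r=-7.0263  x^+=1.2742  v^+=-1.1882  a^+=-0.5641

a_post = -0.5641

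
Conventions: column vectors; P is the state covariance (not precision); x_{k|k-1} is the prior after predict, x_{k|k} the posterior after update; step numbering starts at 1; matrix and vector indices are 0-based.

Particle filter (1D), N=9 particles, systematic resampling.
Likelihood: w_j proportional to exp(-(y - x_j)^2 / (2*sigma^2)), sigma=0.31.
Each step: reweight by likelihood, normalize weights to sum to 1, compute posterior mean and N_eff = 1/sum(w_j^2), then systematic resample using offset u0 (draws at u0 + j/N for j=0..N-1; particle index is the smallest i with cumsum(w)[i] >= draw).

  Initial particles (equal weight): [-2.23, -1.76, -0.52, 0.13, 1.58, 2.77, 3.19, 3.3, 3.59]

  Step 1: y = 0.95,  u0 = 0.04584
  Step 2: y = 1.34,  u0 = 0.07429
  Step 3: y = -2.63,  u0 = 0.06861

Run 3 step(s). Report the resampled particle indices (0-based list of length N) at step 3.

resampled_idx = [0, 1, 2, 3, 4, 5, 6, 7, 8]

step 1: w=[0.0000, 0.0000, 0.0001, 0.1926, 0.8074, 0.0000, 0.0000, 0.0000, 0.0000]  mean=1.3006  Neff=1.4516  idx=[3, 3, 4, 4, 4, 4, 4, 4, 4]
step 2: w=[0.0001, 0.0001, 0.1428, 0.1428, 0.1428, 0.1428, 0.1428, 0.1428, 0.1428]  mean=1.5797  Neff=7.0027  idx=[2, 3, 4, 4, 5, 6, 7, 7, 8]
step 3: w=[0.1111, 0.1111, 0.1111, 0.1111, 0.1111, 0.1111, 0.1111, 0.1111, 0.1111]  mean=1.5800  Neff=9.0000  idx=[0, 1, 2, 3, 4, 5, 6, 7, 8]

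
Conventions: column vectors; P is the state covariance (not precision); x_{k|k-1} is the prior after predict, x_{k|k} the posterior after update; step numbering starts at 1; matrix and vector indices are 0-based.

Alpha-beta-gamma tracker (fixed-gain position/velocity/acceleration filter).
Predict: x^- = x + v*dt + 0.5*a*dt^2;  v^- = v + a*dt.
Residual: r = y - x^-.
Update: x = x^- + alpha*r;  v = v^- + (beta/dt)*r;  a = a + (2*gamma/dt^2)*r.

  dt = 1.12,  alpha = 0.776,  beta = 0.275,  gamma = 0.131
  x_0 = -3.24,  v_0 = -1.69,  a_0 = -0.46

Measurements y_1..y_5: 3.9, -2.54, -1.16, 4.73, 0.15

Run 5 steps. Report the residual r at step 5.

resid = -6.7220

step 1: x_pred=-5.4213  r=9.3213  x^+=1.8120  v^+=0.0835  a^+=1.4869
step 2: x_pred=2.8381  r=-5.3781  x^+=-1.3353  v^+=0.4283  a^+=0.3636
step 3: x_pred=-0.6275  r=-0.5325  x^+=-1.0407  v^+=0.7048  a^+=0.2524
step 4: x_pred=-0.0931  r=4.8231  x^+=3.6496  v^+=2.1717  a^+=1.2597
step 5: x_pred=6.8720  r=-6.7220  x^+=1.6557  v^+=1.9321  a^+=-0.1443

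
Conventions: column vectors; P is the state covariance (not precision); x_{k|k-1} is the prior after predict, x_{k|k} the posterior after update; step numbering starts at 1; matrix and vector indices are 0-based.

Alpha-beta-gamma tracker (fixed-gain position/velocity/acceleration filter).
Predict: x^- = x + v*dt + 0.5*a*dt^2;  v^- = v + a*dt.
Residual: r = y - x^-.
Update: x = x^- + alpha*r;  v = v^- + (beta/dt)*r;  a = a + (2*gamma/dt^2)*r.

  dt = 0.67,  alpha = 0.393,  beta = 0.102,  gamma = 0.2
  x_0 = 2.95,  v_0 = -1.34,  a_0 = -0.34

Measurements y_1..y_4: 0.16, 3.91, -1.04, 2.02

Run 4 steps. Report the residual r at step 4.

step 1: x_pred=1.9759  r=-1.8159  x^+=1.2622  v^+=-1.8442  a^+=-1.9581
step 2: x_pred=-0.4129  r=4.3229  x^+=1.2860  v^+=-2.4980  a^+=1.8939
step 3: x_pred=0.0374  r=-1.0774  x^+=-0.3860  v^+=-1.3931  a^+=0.9339
step 4: x_pred=-1.1098  r=3.1298  x^+=0.1202  v^+=-0.2910  a^+=3.7228

resid = 3.1298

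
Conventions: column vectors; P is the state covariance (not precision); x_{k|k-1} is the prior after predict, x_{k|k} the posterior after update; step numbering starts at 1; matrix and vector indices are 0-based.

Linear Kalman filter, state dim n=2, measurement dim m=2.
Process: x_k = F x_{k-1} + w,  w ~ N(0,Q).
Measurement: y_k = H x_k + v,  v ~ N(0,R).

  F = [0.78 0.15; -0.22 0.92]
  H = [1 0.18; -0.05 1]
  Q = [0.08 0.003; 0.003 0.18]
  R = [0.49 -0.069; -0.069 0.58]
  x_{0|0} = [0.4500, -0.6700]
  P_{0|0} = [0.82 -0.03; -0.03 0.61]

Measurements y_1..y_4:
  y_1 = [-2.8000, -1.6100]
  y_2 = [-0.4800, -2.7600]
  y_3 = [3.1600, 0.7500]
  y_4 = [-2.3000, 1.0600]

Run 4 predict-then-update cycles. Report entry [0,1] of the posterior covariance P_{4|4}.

step 1: x^-=[0.2505, -0.7154]  P^-=[0.5856 -0.0741; -0.0741 0.7481]  S=[1.0732 -0.0370; -0.0370 1.3370]  K=[0.5311 -0.0626; 0.0759 0.5644]  nu=[-2.9217, -0.8821]  x^+=[-1.2460, -1.4351]  P^+=[0.2752 -0.0592; -0.0592 0.3192]
step 2: x^-=[-1.1871, -1.0462]  P^-=[0.2408 -0.0407; -0.0407 0.4874]  S=[0.7319 -0.0336; -0.0336 1.0721]  K=[0.3171 -0.0392; 0.0854 0.4592]  nu=[0.8954, -1.7732]  x^+=[-0.8336, -1.7840]  P^+=[0.1647 -0.0364; -0.0364 0.2586]
step 3: x^-=[-0.9178, -1.4579]  P^-=[0.1775 -0.0145; -0.0145 0.4216]  S=[0.6759 -0.0163; -0.0163 1.0035]  K=[0.2583 -0.0191; 0.1011 0.4225]  nu=[4.3402, 2.1620]  x^+=[0.1618, -0.1058]  P^+=[0.1319 -0.0223; -0.0223 0.2370]
step 4: x^-=[0.1104, -0.1330]  P^-=[0.1603 -0.0022; -0.0022 0.3960]  S=[0.6624 -0.0079; -0.0079 0.9766]  K=[0.2414 -0.0085; 0.1092 0.4065]  nu=[-2.3864, 1.1985]  x^+=[-0.4758, 0.0937]  P^+=[0.1217 -0.0155; -0.0155 0.2274]

P_post[0,1] = -0.0155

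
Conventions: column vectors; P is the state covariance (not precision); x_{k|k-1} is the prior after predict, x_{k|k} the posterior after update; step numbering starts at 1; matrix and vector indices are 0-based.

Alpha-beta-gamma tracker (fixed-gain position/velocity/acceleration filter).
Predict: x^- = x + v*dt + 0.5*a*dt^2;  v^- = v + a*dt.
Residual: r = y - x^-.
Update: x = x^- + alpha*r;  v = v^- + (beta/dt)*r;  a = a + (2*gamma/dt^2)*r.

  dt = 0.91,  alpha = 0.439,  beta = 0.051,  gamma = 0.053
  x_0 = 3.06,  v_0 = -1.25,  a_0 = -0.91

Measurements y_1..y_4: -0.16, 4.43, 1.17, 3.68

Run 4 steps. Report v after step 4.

v_post = -2.6123

step 1: x_pred=1.5457  r=-1.7057  x^+=0.7969  v^+=-2.1737  a^+=-1.1283
step 2: x_pred=-1.6483  r=6.0783  x^+=1.0200  v^+=-2.8598  a^+=-0.3503
step 3: x_pred=-1.7274  r=2.8974  x^+=-0.4555  v^+=-3.0162  a^+=0.0206
step 4: x_pred=-3.1917  r=6.8717  x^+=-0.1750  v^+=-2.6123  a^+=0.9002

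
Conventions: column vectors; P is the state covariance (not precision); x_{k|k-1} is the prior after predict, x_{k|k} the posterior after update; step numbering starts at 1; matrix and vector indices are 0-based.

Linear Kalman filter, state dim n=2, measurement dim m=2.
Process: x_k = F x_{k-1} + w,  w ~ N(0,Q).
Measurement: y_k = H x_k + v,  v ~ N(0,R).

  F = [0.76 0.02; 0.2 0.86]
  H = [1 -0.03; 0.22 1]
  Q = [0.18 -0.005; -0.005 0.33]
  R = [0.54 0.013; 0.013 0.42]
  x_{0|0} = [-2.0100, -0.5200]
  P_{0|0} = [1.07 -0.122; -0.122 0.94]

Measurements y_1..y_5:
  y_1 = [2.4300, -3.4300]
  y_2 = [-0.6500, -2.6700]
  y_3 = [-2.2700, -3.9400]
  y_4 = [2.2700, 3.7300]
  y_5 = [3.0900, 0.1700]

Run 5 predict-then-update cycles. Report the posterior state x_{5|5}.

x_post = [1.3347, 0.2417]

step 1: x^-=[-1.5380, -0.8492]  P^-=[0.7947 0.0936; 0.0936 1.0261]  S=[1.3300 0.2500; 0.2500 1.5257]  K=[0.5802 0.0809; -0.0843 0.6998]  nu=[3.9425, -2.2424]  x^+=[0.5682, -2.7510]  P^+=[0.3135 -0.0275; -0.0275 0.2989]
step 2: x^-=[0.3768, -2.2523]  P^-=[0.3604 0.0297; 0.0297 0.5541]  S=[0.8991 0.1052; 0.1052 1.0047]  K=[0.3919 0.0675; -0.0513 0.5635]  nu=[-1.0944, -0.5006]  x^+=[-0.0859, -2.4781]  P^+=[0.2121 -0.0132; -0.0132 0.2389]
step 3: x^-=[-0.1149, -2.1484]  P^-=[0.3022 0.0226; 0.0226 0.5106]  S=[0.8413 0.0867; 0.0867 0.9552]  K=[0.3521 0.0614; -0.0473 0.5441]  nu=[-2.2196, -1.7663]  x^+=[-1.0048, -3.0043]  P^+=[0.1906 -0.0116; -0.0116 0.2304]
step 4: x^-=[-0.8237, -2.7847]  P^-=[0.2898 0.0203; 0.0203 0.5041]  S=[0.8291 0.0818; 0.0818 0.9470]  K=[0.3430 0.0591; -0.0471 0.5411]  nu=[3.0102, 6.6959]  x^+=[0.6048, 0.6963]  P^+=[0.1856 -0.0115; -0.0115 0.2292]
step 5: x^-=[0.4736, 0.7198]  P^-=[0.2870 0.0196; 0.0196 0.5029]  S=[0.8262 0.0805; 0.0805 0.9454]  K=[0.3409 0.0585; -0.0472 0.5405]  nu=[2.6380, -0.6540]  x^+=[1.3347, 0.2417]  P^+=[0.1845 -0.0116; -0.0116 0.2290]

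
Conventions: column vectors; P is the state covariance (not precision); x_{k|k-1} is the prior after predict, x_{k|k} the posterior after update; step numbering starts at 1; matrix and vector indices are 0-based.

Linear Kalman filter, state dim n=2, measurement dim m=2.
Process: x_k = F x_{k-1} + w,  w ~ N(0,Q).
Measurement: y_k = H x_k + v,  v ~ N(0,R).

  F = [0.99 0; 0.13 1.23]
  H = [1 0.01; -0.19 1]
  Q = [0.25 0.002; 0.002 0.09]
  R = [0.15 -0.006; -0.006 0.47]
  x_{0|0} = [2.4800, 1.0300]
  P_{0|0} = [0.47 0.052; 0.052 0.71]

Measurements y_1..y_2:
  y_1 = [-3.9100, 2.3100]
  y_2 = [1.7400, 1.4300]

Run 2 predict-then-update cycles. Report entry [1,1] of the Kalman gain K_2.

step 1: x^-=[2.4552, 1.5893]  P^-=[0.7106 0.1258; 0.1258 1.1887]  S=[0.8633 -0.0036; -0.0036 1.6366]  K=[0.8246 -0.0038; 0.1624 0.7121]  nu=[-6.3811, 1.1872]  x^+=[-2.8114, 1.3981]  P^+=[0.1236 0.0167; 0.0167 0.3369]
step 2: x^-=[-2.7833, 1.3542]  P^-=[0.3711 0.0383; 0.0383 0.6071]  S=[0.5219 -0.0322; -0.0322 1.0760]  K=[0.7112 -0.0087; 0.1196 0.5611]  nu=[4.5098, -0.4530]  x^+=[0.4280, 1.6394]  P^+=[0.1066 0.0119; 0.0119 0.2653]

K[1,1] = 0.5611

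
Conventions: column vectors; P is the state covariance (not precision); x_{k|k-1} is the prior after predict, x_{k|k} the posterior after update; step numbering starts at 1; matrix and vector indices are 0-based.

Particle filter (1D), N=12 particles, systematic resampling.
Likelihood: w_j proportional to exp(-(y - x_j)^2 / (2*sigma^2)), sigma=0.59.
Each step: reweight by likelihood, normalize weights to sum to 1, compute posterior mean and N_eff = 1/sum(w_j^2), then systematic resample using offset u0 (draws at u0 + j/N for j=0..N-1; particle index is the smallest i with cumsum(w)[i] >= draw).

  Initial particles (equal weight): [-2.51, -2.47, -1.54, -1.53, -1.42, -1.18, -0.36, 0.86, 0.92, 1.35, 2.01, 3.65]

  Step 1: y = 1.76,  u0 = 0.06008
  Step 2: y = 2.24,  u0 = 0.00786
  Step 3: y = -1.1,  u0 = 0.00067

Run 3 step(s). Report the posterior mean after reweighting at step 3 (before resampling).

step 1: w=[0.0000, 0.0000, 0.0000, 0.0000, 0.0000, 0.0000, 0.0007, 0.1311, 0.1523, 0.3297, 0.3837, 0.0025]  mean=1.4781  Neff=3.3746  idx=[7, 8, 8, 9, 9, 9, 9, 10, 10, 10, 10, 10]
step 2: w=[0.0106, 0.0133, 0.0133, 0.0522, 0.0522, 0.0522, 0.0522, 0.1508, 0.1508, 0.1508, 0.1508, 0.1508]  mean=1.8311  Neff=7.9937  idx=[0, 4, 5, 7, 7, 8, 8, 9, 9, 10, 10, 11]
step 3: w=[0.9159, 0.0411, 0.0411, 0.0002, 0.0002, 0.0002, 0.0002, 0.0002, 0.0002, 0.0002, 0.0002, 0.0002]  mean=0.9025  Neff=1.1873  idx=[0, 0, 0, 0, 0, 0, 0, 0, 0, 0, 0, 1]

post_mean = 0.9025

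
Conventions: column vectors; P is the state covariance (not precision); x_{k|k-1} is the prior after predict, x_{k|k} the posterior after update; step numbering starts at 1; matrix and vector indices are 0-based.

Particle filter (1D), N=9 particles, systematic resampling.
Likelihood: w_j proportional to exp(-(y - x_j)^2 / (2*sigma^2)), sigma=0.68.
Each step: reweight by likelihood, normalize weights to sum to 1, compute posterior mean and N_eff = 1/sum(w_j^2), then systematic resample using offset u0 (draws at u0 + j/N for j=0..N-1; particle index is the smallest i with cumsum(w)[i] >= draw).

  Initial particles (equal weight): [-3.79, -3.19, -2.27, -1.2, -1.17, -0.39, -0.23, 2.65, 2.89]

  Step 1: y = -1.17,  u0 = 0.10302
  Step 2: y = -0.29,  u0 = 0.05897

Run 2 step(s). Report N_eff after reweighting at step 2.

N_eff = 7.5289

step 1: w=[0.0002, 0.0038, 0.0849, 0.3137, 0.3140, 0.1626, 0.1208, 0.0000, 0.0000]  mean=-1.0405  Neff=4.0771  idx=[3, 3, 3, 4, 4, 4, 5, 6, 6]
step 2: w=[0.0742, 0.0742, 0.0742, 0.0786, 0.0786, 0.0786, 0.1797, 0.1809, 0.1809]  mean=-0.6964  Neff=7.5289  idx=[0, 2, 3, 5, 6, 6, 7, 8, 8]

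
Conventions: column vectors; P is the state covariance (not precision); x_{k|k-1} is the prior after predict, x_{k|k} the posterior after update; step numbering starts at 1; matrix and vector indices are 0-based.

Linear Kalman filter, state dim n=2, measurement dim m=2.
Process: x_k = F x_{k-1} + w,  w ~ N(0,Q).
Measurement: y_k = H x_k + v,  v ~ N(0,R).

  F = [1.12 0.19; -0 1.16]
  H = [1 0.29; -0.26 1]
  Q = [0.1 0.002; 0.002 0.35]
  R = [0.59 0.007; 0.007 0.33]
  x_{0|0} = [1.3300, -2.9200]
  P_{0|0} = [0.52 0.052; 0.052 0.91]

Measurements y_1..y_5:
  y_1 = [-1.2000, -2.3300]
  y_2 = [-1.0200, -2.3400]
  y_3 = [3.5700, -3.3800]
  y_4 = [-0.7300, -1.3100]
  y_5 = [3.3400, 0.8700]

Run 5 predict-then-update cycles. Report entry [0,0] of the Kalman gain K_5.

step 1: x^-=[0.9348, -3.3872]  P^-=[0.8073 0.2701; 0.2701 1.5745]  S=[1.6864 0.5035; 0.5035 1.8186]  K=[0.5617 -0.1224; 0.2006 0.7716]  nu=[-1.1525, 1.3002]  x^+=[0.1283, -2.6151]  P^+=[0.3172 0.0460; 0.0460 0.2680]
step 2: x^-=[-0.3532, -3.0335]  P^-=[0.5272 0.1209; 0.1209 0.7106]  S=[1.2470 0.1878; 0.1878 1.0134]  K=[0.4663 -0.1024; 0.1659 0.6395]  nu=[0.2129, 0.6016]  x^+=[-0.3155, -2.6134]  P^+=[0.2634 0.0380; 0.0380 0.2221]
step 3: x^-=[-0.8499, -3.0316]  P^-=[0.4545 0.1003; 0.1003 0.6488]  S=[1.1572 0.1697; 0.1697 0.9574]  K=[0.4319 -0.0953; 0.1580 0.6225]  nu=[5.2991, -0.5694]  x^+=[1.4928, -2.5490]  P^+=[0.2440 0.0350; 0.0350 0.2156]
step 4: x^-=[1.1876, -2.9568]  P^-=[0.4287 0.0950; 0.0950 0.6401]  S=[1.1277 0.1690; 0.1690 0.9497]  K=[0.4184 -0.0918; 0.1559 0.6203]  nu=[-1.0602, 1.9556]  x^+=[0.5646, -1.9091]  P^+=[0.2363 0.0341; 0.0341 0.2146]
step 5: x^-=[0.2696, -2.2146]  P^-=[0.4187 0.0936; 0.0936 0.6388]  S=[1.1167 0.1699; 0.1699 0.9485]  K=[0.4130 -0.0901; 0.1554 0.6200]  nu=[3.7126, 3.1547]  x^+=[1.5185, 0.3182]  P^+=[0.2332 0.0338; 0.0338 0.2145]

K[0,0] = 0.4130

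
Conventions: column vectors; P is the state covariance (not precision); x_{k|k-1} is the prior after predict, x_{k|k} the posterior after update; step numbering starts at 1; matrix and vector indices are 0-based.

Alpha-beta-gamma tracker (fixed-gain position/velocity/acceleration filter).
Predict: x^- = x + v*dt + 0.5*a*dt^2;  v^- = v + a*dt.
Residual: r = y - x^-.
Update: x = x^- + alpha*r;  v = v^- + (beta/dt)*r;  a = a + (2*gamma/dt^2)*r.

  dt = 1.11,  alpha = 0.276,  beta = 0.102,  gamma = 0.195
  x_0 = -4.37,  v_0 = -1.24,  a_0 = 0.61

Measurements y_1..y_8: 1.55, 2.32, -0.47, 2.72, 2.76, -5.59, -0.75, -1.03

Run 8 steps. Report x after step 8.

step 1: x_pred=-5.3706  r=6.9206  x^+=-3.4605  v^+=0.0730  a^+=2.8006
step 2: x_pred=-1.6541  r=3.9741  x^+=-0.5573  v^+=3.5469  a^+=4.0585
step 3: x_pred=5.8801  r=-6.3501  x^+=4.1274  v^+=7.4684  a^+=2.0485
step 4: x_pred=13.6793  r=-10.9593  x^+=10.6546  v^+=8.7352  a^+=-1.4204
step 5: x_pred=19.4755  r=-16.7155  x^+=14.8620  v^+=5.6225  a^+=-6.7115
step 6: x_pred=16.9684  r=-22.5584  x^+=10.7423  v^+=-3.9002  a^+=-13.8519
step 7: x_pred=-2.1204  r=1.3704  x^+=-1.7422  v^+=-19.1499  a^+=-13.4181
step 8: x_pred=-31.2648  r=30.2348  x^+=-22.9200  v^+=-31.2657  a^+=-3.8478

x_post = -22.9200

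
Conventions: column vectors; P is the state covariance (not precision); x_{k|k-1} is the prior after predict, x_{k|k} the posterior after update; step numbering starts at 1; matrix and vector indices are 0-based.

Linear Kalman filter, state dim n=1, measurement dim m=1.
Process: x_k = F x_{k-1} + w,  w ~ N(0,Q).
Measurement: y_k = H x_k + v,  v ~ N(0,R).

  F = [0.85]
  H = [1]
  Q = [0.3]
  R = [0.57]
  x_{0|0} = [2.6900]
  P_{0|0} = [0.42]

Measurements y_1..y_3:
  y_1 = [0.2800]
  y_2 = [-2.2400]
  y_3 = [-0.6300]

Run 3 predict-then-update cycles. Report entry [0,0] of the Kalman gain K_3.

K[0,0] = 0.4647

step 1: x^-=[2.2865]  P^-=[0.6035]  S=[1.1734]  K=[0.5143]  nu=[-2.0065]  x^+=[1.2547]  P^+=[0.2931]
step 2: x^-=[1.0665]  P^-=[0.5118]  S=[1.0818]  K=[0.4731]  nu=[-3.3065]  x^+=[-0.4978]  P^+=[0.2697]
step 3: x^-=[-0.4231]  P^-=[0.4948]  S=[1.0648]  K=[0.4647]  nu=[-0.2069]  x^+=[-0.5193]  P^+=[0.2649]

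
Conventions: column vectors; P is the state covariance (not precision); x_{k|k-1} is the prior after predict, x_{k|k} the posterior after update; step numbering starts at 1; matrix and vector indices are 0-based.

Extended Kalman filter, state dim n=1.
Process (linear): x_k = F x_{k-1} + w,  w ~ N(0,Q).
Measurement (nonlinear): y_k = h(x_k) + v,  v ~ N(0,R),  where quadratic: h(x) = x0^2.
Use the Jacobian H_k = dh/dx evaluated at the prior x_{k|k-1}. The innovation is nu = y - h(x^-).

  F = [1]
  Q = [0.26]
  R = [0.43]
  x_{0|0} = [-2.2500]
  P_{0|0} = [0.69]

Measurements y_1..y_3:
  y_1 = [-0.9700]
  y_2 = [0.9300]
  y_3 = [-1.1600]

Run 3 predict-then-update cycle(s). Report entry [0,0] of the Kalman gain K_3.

step 1: x^-=[-2.2500]  P^-=[0.9500]  H_jac=[-4.5000]  S=[19.6675]  K=[-0.2174]  nu=[-6.0325]  x^+=[-0.9388]  P^+=[0.0208]
step 2: x^-=[-0.9388]  P^-=[0.2808]  H_jac=[-1.8775]  S=[1.4197]  K=[-0.3713]  nu=[0.0487]  x^+=[-0.9569]  P^+=[0.0850]
step 3: x^-=[-0.9569]  P^-=[0.3450]  H_jac=[-1.9137]  S=[1.6936]  K=[-0.3899]  nu=[-2.0756]  x^+=[-0.1476]  P^+=[0.0876]

K[0,0] = -0.3899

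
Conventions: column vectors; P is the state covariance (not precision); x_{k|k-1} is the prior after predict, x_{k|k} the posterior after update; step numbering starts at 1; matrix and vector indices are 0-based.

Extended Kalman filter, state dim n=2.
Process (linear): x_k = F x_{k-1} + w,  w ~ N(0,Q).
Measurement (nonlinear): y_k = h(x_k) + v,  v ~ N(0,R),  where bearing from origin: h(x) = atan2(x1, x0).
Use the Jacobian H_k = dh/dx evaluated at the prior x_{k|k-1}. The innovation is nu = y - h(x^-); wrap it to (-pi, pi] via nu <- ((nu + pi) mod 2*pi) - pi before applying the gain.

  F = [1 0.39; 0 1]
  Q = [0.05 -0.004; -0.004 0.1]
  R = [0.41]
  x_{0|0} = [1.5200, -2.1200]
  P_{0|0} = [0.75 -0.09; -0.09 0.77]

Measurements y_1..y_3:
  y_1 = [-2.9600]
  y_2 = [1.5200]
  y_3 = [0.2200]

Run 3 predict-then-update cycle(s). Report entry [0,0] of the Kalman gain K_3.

step 1: x^-=[0.6932, -2.1200]  P^-=[0.8469 0.2063; 0.2063 0.8700]  H_jac=[0.4261 0.1393]  S=[0.6052]  K=[0.6439; 0.3456]  nu=[-1.7052]  x^+=[-0.4047, -2.7093]  P^+=[0.5960 0.0716; 0.0716 0.7977]
step 2: x^-=[-1.4613, -2.7093]  P^-=[0.8233 0.3788; 0.3788 0.8977]  H_jac=[0.2859 -0.1542]  S=[0.4653]  K=[0.3804; -0.0648]  nu=[-2.6977]  x^+=[-2.4875, -2.5345]  P^+=[0.7559 0.3902; 0.3902 0.8958]
step 3: x^-=[-3.4759, -2.5345]  P^-=[1.2466 0.7356; 0.7356 0.9958]  H_jac=[0.1370 -0.1878]  S=[0.4307]  K=[0.0756; -0.2004]  nu=[2.7316]  x^+=[-3.2694, -3.0818]  P^+=[1.2441 0.7421; 0.7421 0.9785]

K[0,0] = 0.0756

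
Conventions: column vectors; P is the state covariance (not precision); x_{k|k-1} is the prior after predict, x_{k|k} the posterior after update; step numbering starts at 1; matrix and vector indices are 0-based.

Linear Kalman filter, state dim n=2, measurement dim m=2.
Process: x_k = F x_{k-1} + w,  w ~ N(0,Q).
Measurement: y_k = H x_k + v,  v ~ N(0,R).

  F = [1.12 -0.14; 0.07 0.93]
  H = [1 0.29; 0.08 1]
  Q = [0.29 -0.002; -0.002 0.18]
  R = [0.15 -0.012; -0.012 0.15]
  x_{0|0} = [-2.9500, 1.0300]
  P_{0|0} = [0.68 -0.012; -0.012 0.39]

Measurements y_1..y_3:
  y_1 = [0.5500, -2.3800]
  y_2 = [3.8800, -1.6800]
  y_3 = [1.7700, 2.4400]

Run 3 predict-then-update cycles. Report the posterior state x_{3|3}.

step 1: x^-=[-3.4482, 0.7514]  P^-=[1.1544 -0.0118; -0.0118 0.5191]  S=[1.3412 0.2188; 0.2188 0.6746]  K=[0.8855 -0.1678; -0.0231 0.7756]  nu=[3.7803, -2.8555]  x^+=[0.3787, -1.5506]  P^+=[0.1487 -0.0477; -0.0477 0.1204]
step 2: x^-=[0.6412, -1.4156]  P^-=[0.4938 -0.0552; -0.0552 0.2787]  S=[0.6352 0.0518; 0.0518 0.4230]  K=[0.7628 -0.1306; -0.0127 0.6499]  nu=[3.6493, -0.3157]  x^+=[3.4663, -1.6672]  P^+=[0.1273 -0.0389; -0.0389 0.1008]
step 3: x^-=[4.1156, -1.3079]  P^-=[0.4638 -0.0453; -0.0453 0.2627]  S=[0.6097 0.0549; 0.0549 0.4084]  K=[0.7502 -0.1210; -0.0066 0.6352]  nu=[-1.9664, 3.4186]  x^+=[2.2270, 0.8767]  P^+=[0.1247 -0.0371; -0.0371 0.0983]

x_post = [2.2270, 0.8767]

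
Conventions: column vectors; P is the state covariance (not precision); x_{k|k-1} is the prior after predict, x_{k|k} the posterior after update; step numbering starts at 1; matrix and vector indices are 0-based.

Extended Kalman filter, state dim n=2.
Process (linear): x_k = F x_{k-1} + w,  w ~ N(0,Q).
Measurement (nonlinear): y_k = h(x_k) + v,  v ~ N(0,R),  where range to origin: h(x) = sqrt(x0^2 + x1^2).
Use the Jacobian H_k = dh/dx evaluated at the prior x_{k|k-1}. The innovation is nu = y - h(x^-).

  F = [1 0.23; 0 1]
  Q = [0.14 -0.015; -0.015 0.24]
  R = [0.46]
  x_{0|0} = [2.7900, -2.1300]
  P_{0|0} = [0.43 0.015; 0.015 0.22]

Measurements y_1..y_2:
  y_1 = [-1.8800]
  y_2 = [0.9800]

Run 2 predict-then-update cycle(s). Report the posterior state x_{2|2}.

x_post = [-0.0392, -0.8430]

step 1: x^-=[2.3001, -2.1300]  P^-=[0.5885 0.0506; 0.0506 0.4600]  H_jac=[0.7337 -0.6795]  S=[0.9387]  K=[0.4234; -0.2934]  nu=[-5.0149]  x^+=[0.1769, -0.6587]  P^+=[0.4203 0.1672; 0.1672 0.3792]
step 2: x^-=[0.0255, -0.6587]  P^-=[0.6572 0.2394; 0.2394 0.6192]  H_jac=[0.0386 -0.9993]  S=[1.0608]  K=[-0.2016; -0.5746]  nu=[0.3208]  x^+=[-0.0392, -0.8430]  P^+=[0.6141 0.1165; 0.1165 0.2690]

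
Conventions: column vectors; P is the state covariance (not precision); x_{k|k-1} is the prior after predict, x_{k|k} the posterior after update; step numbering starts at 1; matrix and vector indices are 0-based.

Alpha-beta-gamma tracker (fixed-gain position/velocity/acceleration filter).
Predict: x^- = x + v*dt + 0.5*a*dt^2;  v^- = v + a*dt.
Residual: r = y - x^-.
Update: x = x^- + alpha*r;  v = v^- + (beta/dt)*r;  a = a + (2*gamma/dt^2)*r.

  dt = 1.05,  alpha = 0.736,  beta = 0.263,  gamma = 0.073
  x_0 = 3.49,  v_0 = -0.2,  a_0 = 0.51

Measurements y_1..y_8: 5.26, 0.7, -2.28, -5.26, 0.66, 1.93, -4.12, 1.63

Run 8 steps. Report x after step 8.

step 1: x_pred=3.5611  r=1.6989  x^+=4.8115  v^+=0.7610  a^+=0.7350
step 2: x_pred=6.0157  r=-5.3157  x^+=2.1034  v^+=0.2013  a^+=0.0310
step 3: x_pred=2.3318  r=-4.6118  x^+=-1.0625  v^+=-0.9213  a^+=-0.5797
step 4: x_pred=-2.3494  r=-2.9106  x^+=-4.4916  v^+=-2.2590  a^+=-0.9651
step 5: x_pred=-7.3956  r=8.0556  x^+=-1.4667  v^+=-1.2547  a^+=0.1016
step 6: x_pred=-2.7280  r=4.6580  x^+=0.7003  v^+=0.0188  a^+=0.7185
step 7: x_pred=1.1161  r=-5.2361  x^+=-2.7377  v^+=-0.5383  a^+=0.0251
step 8: x_pred=-3.2891  r=4.9191  x^+=0.3314  v^+=0.7201  a^+=0.6765

x_post = 0.3314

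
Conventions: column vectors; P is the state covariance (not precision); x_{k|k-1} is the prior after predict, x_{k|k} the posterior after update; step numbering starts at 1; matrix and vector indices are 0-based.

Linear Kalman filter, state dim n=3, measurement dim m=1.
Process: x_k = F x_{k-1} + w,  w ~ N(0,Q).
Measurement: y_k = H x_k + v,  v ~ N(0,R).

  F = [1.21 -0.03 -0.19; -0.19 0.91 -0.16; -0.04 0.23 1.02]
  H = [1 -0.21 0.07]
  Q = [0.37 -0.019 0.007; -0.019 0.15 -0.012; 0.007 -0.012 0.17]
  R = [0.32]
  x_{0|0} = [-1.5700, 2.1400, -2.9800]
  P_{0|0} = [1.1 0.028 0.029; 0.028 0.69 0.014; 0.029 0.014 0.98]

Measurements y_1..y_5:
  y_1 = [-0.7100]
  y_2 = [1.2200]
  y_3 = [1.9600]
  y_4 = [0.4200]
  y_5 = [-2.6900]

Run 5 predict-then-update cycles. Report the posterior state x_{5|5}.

x_post = [-1.2540, 1.6058, 1.0684]

step 1: x^-=[-1.3977, 2.7225, -2.4846]  P^-=[2.0013 -0.2369 -0.1981; -0.2369 0.7742 -0.0144; -0.1981 -0.0144 1.2315]  S=[2.4336]  K=[0.8371; -0.1645; -0.0447]  nu=[1.4333]  x^+=[-0.1979, 2.4866, -2.5487]  P^+=[0.2960 0.0983 -0.1070; 0.0983 0.7083 -0.0323; -0.1070 -0.0323 1.2267]
step 2: x^-=[0.1702, 2.7082, -2.0199]  P^-=[0.8900 0.0620 -0.3529; 0.0620 0.7475 -0.0783; -0.3529 -0.0783 1.4759]  S=[1.1770]  K=[0.7241; -0.0853; -0.1981]  nu=[1.7599]  x^+=[1.4445, 2.5581, -2.3684]  P^+=[0.2729 0.1347 -0.1841; 0.1347 0.7389 -0.0982; -0.1841 -0.0982 1.4298]
step 3: x^-=[2.1211, 2.4323, -1.8852]  P^-=[0.8956 0.1362 -0.4720; 0.1362 0.7792 -0.1524; -0.4720 -0.1524 1.6635]  S=[1.1393]  K=[0.7320; -0.0334; -0.2840]  nu=[0.4816]  x^+=[2.4737, 2.4162, -2.0220]  P^+=[0.2852 0.1641 -0.2352; 0.1641 0.7779 -0.1632; -0.2352 -0.1632 1.5716]
step 4: x^-=[3.3048, 2.0523, -1.6057]  P^-=[0.9393 0.1881 -0.5508; 0.1881 0.8212 -0.2181; -0.5508 -0.2181 1.7863]  S=[1.1546]  K=[0.7459; 0.0003; -0.3291]  nu=[-2.3415]  x^+=[1.5582, 2.0516, -0.8351]  P^+=[0.2969 0.1878 -0.2674; 0.1878 0.8212 -0.2180; -0.2674 -0.2180 1.6613]
step 5: x^-=[1.9826, 1.7045, -0.4423]  P^-=[0.9722 0.2275 -0.5983; 0.2275 0.8656 -0.2682; -0.5983 -0.2682 1.8584]  S=[1.1680]  K=[0.7556; 0.0230; -0.3527]  nu=[-4.2837]  x^+=[-1.2540, 1.6058, 1.0684]  P^+=[0.3054 0.2071 -0.2871; 0.2071 0.8649 -0.2587; -0.2871 -0.2587 1.7131]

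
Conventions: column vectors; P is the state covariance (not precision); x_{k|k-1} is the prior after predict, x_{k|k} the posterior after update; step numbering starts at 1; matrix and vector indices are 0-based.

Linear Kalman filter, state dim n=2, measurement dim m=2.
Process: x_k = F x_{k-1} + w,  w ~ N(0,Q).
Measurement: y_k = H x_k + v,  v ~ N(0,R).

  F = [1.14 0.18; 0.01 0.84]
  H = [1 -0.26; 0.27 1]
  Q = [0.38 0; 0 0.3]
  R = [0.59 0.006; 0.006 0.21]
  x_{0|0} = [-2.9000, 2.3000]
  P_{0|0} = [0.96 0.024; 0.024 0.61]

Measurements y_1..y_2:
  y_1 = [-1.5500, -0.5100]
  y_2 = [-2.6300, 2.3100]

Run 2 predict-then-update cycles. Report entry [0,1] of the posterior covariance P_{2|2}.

step 1: x^-=[-2.8920, 1.9030]  P^-=[1.6572 0.1262; 0.1262 0.7309]  S=[2.2310 0.3808; 0.3808 1.1299]  K=[0.6806 0.2784; -0.1530 0.7286]  nu=[1.8368, -1.6322]  x^+=[-2.0962, 0.4329]  P^+=[0.3920 -0.0433; -0.0433 0.1638]
step 2: x^-=[-2.3118, 0.3426]  P^-=[0.8769 -0.0123; -0.0123 0.4149]  S=[1.5014 0.1235; 0.1235 0.6822]  K=[0.5676 0.2263; -0.1316 0.6271]  nu=[-0.2291, 2.5915]  x^+=[-1.8553, 1.9980]  P^+=[0.3266 -0.0372; -0.0372 0.1410]

P_post[0,1] = -0.0372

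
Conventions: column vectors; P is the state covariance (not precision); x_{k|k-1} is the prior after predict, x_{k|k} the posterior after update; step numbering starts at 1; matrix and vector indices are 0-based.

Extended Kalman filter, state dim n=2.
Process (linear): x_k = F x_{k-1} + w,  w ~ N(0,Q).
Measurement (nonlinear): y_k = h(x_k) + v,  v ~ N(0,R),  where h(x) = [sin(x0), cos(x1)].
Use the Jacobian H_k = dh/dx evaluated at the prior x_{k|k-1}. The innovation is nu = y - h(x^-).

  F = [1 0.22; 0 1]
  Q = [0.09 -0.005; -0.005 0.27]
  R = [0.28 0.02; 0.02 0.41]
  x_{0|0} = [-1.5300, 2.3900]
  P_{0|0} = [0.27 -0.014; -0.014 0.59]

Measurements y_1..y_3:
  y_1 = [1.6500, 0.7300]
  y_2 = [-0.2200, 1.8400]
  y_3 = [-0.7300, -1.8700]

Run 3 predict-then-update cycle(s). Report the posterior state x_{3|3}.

step 1: x^-=[-1.0042, 2.3900]  P^-=[0.3824 0.1108; 0.1108 0.8600]  H_jac=[0.5368 0.0000; 0.0000 -0.6828]  S=[0.3902 -0.0206; -0.0206 0.8109]  K=[0.5218 -0.0800; 0.1143 -0.7212]  nu=[2.4937, 1.4606]  x^+=[0.1802, 1.6217]  P^+=[0.2692 0.0328; 0.0328 0.4297]
step 2: x^-=[0.5370, 1.6217]  P^-=[0.3944 0.1223; 0.1223 0.6997]  H_jac=[0.8592 0.0000; 0.0000 -0.9987]  S=[0.5712 -0.0850; -0.0850 1.1079]  K=[0.5836 -0.0655; 0.0912 -0.6238]  nu=[-0.7316, 1.8909]  x^+=[-0.0138, 0.3755]  P^+=[0.1887 0.0152; 0.0152 0.2542]
step 3: x^-=[0.0688, 0.3755]  P^-=[0.2976 0.0661; 0.0661 0.5242]  H_jac=[0.9976 0.0000; 0.0000 -0.3668]  S=[0.5762 -0.0042; -0.0042 0.4805]  K=[0.5150 -0.0460; 0.1116 -0.3992]  nu=[-0.7988, -2.8003]  x^+=[-0.2138, 1.4042]  P^+=[0.1436 0.0233; 0.0233 0.4401]

x_post = [-0.2138, 1.4042]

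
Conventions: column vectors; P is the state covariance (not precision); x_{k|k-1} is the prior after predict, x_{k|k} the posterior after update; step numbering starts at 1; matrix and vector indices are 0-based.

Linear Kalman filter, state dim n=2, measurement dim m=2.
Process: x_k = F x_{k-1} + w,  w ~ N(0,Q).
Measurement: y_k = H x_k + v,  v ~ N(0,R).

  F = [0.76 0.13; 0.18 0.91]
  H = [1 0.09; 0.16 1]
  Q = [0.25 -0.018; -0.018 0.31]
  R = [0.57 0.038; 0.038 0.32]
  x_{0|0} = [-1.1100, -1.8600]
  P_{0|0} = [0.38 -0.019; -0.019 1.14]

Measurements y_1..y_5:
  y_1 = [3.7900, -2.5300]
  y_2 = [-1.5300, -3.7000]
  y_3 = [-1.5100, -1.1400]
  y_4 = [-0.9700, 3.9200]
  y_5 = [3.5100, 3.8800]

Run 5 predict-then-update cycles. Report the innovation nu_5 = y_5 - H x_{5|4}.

step 1: x^-=[-1.0854, -1.8924]  P^-=[0.4850 0.1553; 0.1553 1.2601]  S=[1.0932 0.3865; 0.3865 1.6422]  K=[0.4432 0.0375; -0.0337 0.7904]  nu=[5.0457, -0.4639]  x^+=[1.1335, -2.4290]  P^+=[0.2551 -0.0120; -0.0120 0.2536]
step 2: x^-=[0.5457, -2.0064]  P^-=[0.3993 0.0383; 0.0383 0.5243]  S=[0.9804 0.1880; 0.1880 0.8668]  K=[0.4050 0.0301; -0.0314 0.6188]  nu=[-1.8951, -1.7809]  x^+=[-0.2755, -3.0489]  P^+=[0.2331 -0.0123; -0.0123 0.1988]
step 3: x^-=[-0.6057, -2.8240]  P^-=[0.3856 0.0286; 0.0286 0.4781]  S=[0.9646 0.1718; 0.1718 0.8172]  K=[0.3976 0.0270; -0.0321 0.5975]  nu=[-0.6501, 1.7810]  x^+=[-0.8162, -1.7391]  P^+=[0.2288 -0.0129; -0.0129 0.1920]
step 4: x^-=[-0.8464, -1.7295]  P^-=[0.3829 0.0268; 0.0268 0.4722]  S=[0.9615 0.1690; 0.1690 0.8106]  K=[0.3961 0.0261; -0.0324 0.5946]  nu=[0.0320, 5.7849]  x^+=[-0.6828, 1.7092]  P^+=[0.2280 -0.0131; -0.0131 0.1911]
step 5: x^-=[-0.2967, 1.4324]  P^-=[0.3823 0.0264; 0.0264 0.4714]  S=[0.9609 0.1684; 0.1684 0.8096]  K=[0.3958 0.0259; -0.0325 0.5942]  nu=[3.6778, 2.4950]  x^+=[1.2236, 2.7955]  P^+=[0.2278 -0.0131; -0.0131 0.1910]

innov = [3.6778, 2.4950]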